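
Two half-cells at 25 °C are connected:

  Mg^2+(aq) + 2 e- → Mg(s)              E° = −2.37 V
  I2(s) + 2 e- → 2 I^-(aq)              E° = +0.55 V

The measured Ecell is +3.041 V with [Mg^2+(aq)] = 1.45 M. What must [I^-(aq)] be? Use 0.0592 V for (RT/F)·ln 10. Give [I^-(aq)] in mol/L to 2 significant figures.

0.0075 M

I₂/I⁻ is the cathode (higher E°); E°cell = +0.55 − (−2.37) = +2.92 V with n = 2.
From the Nernst equation, log Q = n(E° − E)/0.0592 = 2·(+2.92 − (+3.041))/0.0592 = −4.088.
Balancing electrons gives I2(s) + Mg(s) → 2 I^-(aq) + Mg^2+(aq); thus Q = [I^-(aq)]^2·[Mg^2+(aq)].
Isolating [I^-(aq)] in Q = 10^{−4.088} yields log [I^-(aq)] = −2.125, i.e. 0.0075 M.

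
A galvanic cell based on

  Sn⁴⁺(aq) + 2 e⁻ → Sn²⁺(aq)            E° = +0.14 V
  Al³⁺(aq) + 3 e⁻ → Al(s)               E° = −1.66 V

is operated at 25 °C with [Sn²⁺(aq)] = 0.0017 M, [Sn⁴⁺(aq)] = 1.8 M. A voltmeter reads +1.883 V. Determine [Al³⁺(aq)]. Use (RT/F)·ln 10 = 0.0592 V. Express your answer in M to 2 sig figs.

With Sn⁴⁺/Sn²⁺ at the cathode and Al³⁺/Al at the anode, E°cell = +0.14 − (−1.66) = +1.80 V (n = 6).
From the Nernst equation, log Q = n(E° − E)/0.0592 = 6·(+1.80 − (+1.883))/0.0592 = −8.412.
Balancing electrons gives 3 Sn⁴⁺(aq) + 2 Al(s) → 3 Sn²⁺(aq) + 2 Al³⁺(aq); thus Q = ([Sn²⁺(aq)]^3·[Al³⁺(aq)]^2) / [Sn⁴⁺(aq)]^3.
Isolating [Al³⁺(aq)] in Q = 10^{−8.412} yields log [Al³⁺(aq)] = 0.331, i.e. 2.1 M.

2.1 M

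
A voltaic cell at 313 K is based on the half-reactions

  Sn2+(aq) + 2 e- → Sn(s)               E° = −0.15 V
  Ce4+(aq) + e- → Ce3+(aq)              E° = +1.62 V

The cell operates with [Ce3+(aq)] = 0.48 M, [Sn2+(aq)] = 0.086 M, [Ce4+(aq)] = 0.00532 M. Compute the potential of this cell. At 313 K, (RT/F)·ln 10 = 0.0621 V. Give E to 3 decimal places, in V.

+1.682 V

Ce⁴⁺/Ce³⁺ is reduced (cathode, E° = +1.62 V) and Sn²⁺/Sn is oxidized (anode).
E°cell = +1.62 − (−0.15) = +1.77 V, with n = 2 electrons transferred.
Balancing gives 2 Ce4+(aq) + Sn(s) → 2 Ce3+(aq) + Sn2+(aq); hence Q = ([Ce3+(aq)]^2·[Sn2+(aq)]) / [Ce4+(aq)]^2 = 700 (log Q = 2.845).
E = E° − (0.0621/n)·log Q = +1.77 − (0.0621/2)(2.845) = +1.682 V.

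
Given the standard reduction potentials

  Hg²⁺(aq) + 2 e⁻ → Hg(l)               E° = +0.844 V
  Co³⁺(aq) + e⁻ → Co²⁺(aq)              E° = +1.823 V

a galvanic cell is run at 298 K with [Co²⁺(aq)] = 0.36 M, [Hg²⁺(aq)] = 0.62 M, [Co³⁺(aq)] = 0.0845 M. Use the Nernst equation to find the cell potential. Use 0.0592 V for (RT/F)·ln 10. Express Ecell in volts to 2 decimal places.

+0.95 V

Co³⁺/Co²⁺ is reduced (cathode, E° = +1.823 V) and Hg²⁺/Hg is oxidized (anode).
The standard potential is +1.823 − (+0.844) = +0.979 V and the balanced reaction transfers n = 2 electrons.
The balanced reaction is 2 Co³⁺(aq) + Hg(l) → 2 Co²⁺(aq) + Hg²⁺(aq), so Q = ([Co²⁺(aq)]^2·[Hg²⁺(aq)]) / [Co³⁺(aq)]^2 = 11.3 and log Q = 1.051.
Applying E = E° − (RT ln10/nF)·log Q gives +0.979 − (0.0592/2)(1.051) = +0.95 V.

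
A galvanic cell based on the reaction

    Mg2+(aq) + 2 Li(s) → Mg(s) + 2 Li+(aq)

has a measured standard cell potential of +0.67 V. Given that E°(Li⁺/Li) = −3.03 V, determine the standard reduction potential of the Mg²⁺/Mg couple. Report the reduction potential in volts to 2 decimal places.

In the reaction as written the Mg²⁺/Mg couple is reduced (cathode) and Li⁺/Li is oxidized (anode), so E°cell = E°(Mg²⁺/Mg) − E°(Li⁺/Li).
E°(Mg²⁺/Mg) = E°cell + E°(anode) = +0.67 + (−3.03) = −2.36 V.

−2.36 V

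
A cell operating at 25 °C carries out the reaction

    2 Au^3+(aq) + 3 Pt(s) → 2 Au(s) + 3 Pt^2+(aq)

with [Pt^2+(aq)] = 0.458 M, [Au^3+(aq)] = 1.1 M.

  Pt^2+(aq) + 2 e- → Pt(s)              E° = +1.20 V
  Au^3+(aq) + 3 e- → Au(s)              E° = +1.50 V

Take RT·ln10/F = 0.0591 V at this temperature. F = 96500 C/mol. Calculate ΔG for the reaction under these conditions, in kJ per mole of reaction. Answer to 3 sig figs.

The standard cell potential is +1.50 − (+1.20) = +0.30 V, with n = 6 electrons in the balanced equation.
Q = [Pt^2+(aq)]^3 / [Au^3+(aq)]^2 = 0.0794, so log Q = −1.100 and E = +0.30 − (0.0591/6)(−1.100) = +0.3108 V.
ΔG = −nFE = −(6)(96500)(+0.3108) J/mol = −180 kJ/mol.

−180 kJ/mol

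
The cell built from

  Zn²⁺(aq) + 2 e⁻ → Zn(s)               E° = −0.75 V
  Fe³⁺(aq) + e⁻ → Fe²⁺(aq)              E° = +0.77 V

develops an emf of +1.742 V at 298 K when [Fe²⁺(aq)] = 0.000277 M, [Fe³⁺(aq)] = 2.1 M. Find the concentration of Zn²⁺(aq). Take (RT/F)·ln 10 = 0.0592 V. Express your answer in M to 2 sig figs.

With Fe³⁺/Fe²⁺ at the cathode and Zn²⁺/Zn at the anode, E°cell = +0.77 − (−0.75) = +1.52 V (n = 2).
From the Nernst equation, log Q = n(E° − E)/0.0592 = 2·(+1.52 − (+1.742))/0.0592 = −7.500.
Balancing electrons gives 2 Fe³⁺(aq) + Zn(s) → 2 Fe²⁺(aq) + Zn²⁺(aq); thus Q = ([Fe²⁺(aq)]^2·[Zn²⁺(aq)]) / [Fe³⁺(aq)]^2.
Substituting the known concentrations and solving, log [Zn²⁺(aq)] = 0.259 and [Zn²⁺(aq)] = 1.8 M.

1.8 M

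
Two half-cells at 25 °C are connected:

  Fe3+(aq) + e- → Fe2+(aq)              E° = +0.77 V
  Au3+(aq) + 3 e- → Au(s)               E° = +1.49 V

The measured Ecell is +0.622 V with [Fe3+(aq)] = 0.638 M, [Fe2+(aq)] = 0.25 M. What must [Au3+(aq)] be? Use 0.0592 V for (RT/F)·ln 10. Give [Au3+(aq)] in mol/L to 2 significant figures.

Au³⁺/Au is the cathode (higher E°); E°cell = +1.49 − (+0.77) = +0.72 V with n = 3.
Since E = E° − (0.0592/n)·log Q, log Q = n(E° − E)/0.0592 = 4.966.
For Au3+(aq) + 3 Fe2+(aq) → Au(s) + 3 Fe3+(aq), the reaction quotient is Q = [Fe3+(aq)]^3 / ([Au3+(aq)]·[Fe2+(aq)]^3).
Solving for the unknown gives log [Au3+(aq)] = −3.745, so [Au3+(aq)] ≈ 0.00018 M.

0.00018 M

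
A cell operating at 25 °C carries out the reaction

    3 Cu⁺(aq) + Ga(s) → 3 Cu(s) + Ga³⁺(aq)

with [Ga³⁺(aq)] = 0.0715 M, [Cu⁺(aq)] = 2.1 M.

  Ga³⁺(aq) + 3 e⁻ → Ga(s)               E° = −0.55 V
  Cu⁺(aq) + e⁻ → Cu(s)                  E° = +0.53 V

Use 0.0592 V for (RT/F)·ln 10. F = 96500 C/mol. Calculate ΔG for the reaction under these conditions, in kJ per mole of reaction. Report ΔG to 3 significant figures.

−325 kJ/mol

With Cu⁺/Cu reduced at the cathode, E°cell = +0.53 − (−0.55) = +1.08 V and n = 3.
Q = [Ga³⁺(aq)] / [Cu⁺(aq)]^3 = 0.00772, so log Q = −2.112 and E = +1.08 − (0.0592/3)(−2.112) = +1.1217 V.
ΔG = −nFE = −(3)(96500)(+1.1217) J/mol = −325 kJ/mol.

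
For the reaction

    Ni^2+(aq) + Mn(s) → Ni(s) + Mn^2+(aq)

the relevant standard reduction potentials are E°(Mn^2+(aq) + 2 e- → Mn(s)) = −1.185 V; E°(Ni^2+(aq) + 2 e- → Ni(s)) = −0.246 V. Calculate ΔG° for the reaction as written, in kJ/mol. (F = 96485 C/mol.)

−181 kJ/mol

In the reaction as written Ni^2+(aq) is reduced, so the Ni²⁺/Ni couple is the cathode and Mn²⁺/Mn is the anode.
E°cell = −0.246 − (−1.185) = +0.939 V; balancing electrons gives n = 2.
ΔG° = −nFE°cell = −(2)(96485)(+0.939) J/mol = −181 kJ/mol.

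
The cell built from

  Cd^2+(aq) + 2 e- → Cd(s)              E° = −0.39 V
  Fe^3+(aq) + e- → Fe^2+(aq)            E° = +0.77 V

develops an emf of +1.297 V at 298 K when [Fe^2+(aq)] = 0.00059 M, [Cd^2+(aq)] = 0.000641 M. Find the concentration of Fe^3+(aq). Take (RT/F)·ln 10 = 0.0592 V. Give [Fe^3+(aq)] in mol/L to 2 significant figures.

The Fe³⁺/Fe²⁺ couple has the larger reduction potential, so it is the cathode: E°cell = +0.77 − (−0.39) = +1.16 V and n = 2.
Since E = E° − (0.0592/n)·log Q, log Q = n(E° − E)/0.0592 = −4.628.
For 2 Fe^3+(aq) + Cd(s) → 2 Fe^2+(aq) + Cd^2+(aq), the reaction quotient is Q = ([Fe^2+(aq)]^2·[Cd^2+(aq)]) / [Fe^3+(aq)]^2.
Substituting the known concentrations and solving, log [Fe^3+(aq)] = −2.512 and [Fe^3+(aq)] = 0.0031 M.

0.0031 M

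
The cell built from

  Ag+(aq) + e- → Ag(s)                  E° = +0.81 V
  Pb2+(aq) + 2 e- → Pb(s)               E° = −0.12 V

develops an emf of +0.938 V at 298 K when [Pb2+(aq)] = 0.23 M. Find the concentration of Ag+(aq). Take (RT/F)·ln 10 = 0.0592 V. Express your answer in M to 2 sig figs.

0.65 M

The Ag⁺/Ag couple has the larger reduction potential, so it is the cathode: E°cell = +0.81 − (−0.12) = +0.93 V and n = 2.
From the Nernst equation, log Q = n(E° − E)/0.0592 = 2·(+0.93 − (+0.938))/0.0592 = −0.270.
The balanced reaction is 2 Ag+(aq) + Pb(s) → 2 Ag(s) + Pb2+(aq), so Q = [Pb2+(aq)] / [Ag+(aq)]^2.
Substituting the known concentrations and solving, log [Ag+(aq)] = −0.184 and [Ag+(aq)] = 0.65 M.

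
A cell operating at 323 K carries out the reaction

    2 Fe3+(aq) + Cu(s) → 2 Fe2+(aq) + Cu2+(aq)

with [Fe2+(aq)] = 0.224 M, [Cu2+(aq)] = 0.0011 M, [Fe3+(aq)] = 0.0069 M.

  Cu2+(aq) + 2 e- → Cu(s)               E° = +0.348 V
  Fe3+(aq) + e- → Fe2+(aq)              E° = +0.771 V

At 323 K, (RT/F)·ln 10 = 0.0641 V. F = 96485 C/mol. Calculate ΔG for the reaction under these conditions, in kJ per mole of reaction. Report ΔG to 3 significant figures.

E°cell = +0.771 − (+0.348) = +0.423 V; the balanced reaction transfers n = 2 electrons.
Q = ([Fe2+(aq)]^2·[Cu2+(aq)]) / [Fe3+(aq)]^2 = 1.16, so log Q = 0.064 and E = +0.423 − (0.0641/2)(0.064) = +0.4209 V.
ΔG = −nFE = −(2)(96485)(+0.4209) J/mol = −81.2 kJ/mol.

−81.2 kJ/mol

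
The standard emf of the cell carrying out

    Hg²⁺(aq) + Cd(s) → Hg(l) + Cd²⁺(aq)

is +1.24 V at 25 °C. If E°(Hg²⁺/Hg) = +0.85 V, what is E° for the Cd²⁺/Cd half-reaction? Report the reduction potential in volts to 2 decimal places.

−0.39 V

In the reaction as written the Hg²⁺/Hg couple is reduced (cathode) and Cd²⁺/Cd is oxidized (anode), so E°cell = E°(Hg²⁺/Hg) − E°(Cd²⁺/Cd).
E°(Cd²⁺/Cd) = E°(cathode) − E°cell = +0.85 − (+1.24) = −0.39 V.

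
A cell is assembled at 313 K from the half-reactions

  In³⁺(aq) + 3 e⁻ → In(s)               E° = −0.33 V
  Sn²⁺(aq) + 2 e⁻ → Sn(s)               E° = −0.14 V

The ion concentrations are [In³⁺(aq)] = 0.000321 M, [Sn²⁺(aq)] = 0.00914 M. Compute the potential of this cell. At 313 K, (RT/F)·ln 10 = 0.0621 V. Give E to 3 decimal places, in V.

+0.199 V

Since E°(Sn²⁺/Sn) > E°(In³⁺/In), Sn²⁺/Sn serves as the cathode.
The standard potential is −0.14 − (−0.33) = +0.19 V and the balanced reaction transfers n = 6 electrons.
Balancing gives 3 Sn²⁺(aq) + 2 In(s) → 3 Sn(s) + 2 In³⁺(aq); hence Q = [In³⁺(aq)]^2 / [Sn²⁺(aq)]^3 = 0.135 (log Q = −0.870).
E = E° − (0.0621/n)·log Q = +0.19 − (0.0621/6)(−0.870) = +0.199 V.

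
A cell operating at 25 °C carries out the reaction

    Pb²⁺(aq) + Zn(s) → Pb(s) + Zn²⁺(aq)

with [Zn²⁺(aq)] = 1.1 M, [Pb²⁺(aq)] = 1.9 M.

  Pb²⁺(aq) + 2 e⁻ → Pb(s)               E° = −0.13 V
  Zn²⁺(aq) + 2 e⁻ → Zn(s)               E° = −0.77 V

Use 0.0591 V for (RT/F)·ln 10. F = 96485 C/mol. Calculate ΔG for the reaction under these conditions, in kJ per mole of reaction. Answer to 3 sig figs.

−125 kJ/mol

With Pb²⁺/Pb reduced at the cathode, E°cell = −0.13 − (−0.77) = +0.64 V and n = 2.
Q = [Zn²⁺(aq)] / [Pb²⁺(aq)] = 0.579, so log Q = −0.237 and E = +0.64 − (0.0591/2)(−0.237) = +0.6470 V.
Finally ΔG = −nFE = −(2)(96485 C/mol)(+0.6470 V) = −125 kJ/mol.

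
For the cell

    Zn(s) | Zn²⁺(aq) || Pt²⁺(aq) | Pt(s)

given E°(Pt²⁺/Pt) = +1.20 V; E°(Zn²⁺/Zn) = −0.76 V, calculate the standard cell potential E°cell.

By convention the left-hand electrode in cell notation is the anode (oxidation) and the right-hand electrode is the cathode (reduction).
E°cell = E°(right) − E°(left) = +1.20 − (−0.76) = +1.96 V.

+1.96 V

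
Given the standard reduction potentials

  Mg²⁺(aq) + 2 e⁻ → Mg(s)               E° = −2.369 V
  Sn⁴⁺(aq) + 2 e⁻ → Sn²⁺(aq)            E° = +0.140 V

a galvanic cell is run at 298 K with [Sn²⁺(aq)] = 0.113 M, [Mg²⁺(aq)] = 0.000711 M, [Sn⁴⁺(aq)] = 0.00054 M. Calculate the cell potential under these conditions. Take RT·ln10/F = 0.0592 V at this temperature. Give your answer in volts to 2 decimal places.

The Sn⁴⁺/Sn²⁺ couple has the more positive E°, so it is the cathode; Mg²⁺/Mg is the anode.
The standard potential is +0.140 − (−2.369) = +2.509 V and the balanced reaction transfers n = 2 electrons.
Balancing gives Sn⁴⁺(aq) + Mg(s) → Sn²⁺(aq) + Mg²⁺(aq); hence Q = ([Sn²⁺(aq)]·[Mg²⁺(aq)]) / [Sn⁴⁺(aq)] = 0.149 (log Q = −0.827).
Applying E = E° − (RT ln10/nF)·log Q gives +2.509 − (0.0592/2)(−0.827) = +2.53 V.

+2.53 V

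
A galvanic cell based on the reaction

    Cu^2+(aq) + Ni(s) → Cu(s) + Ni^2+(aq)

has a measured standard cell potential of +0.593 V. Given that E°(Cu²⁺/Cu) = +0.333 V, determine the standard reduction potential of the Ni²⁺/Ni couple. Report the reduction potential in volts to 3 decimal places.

−0.260 V

In the reaction as written the Cu²⁺/Cu couple is reduced (cathode) and Ni²⁺/Ni is oxidized (anode), so E°cell = E°(Cu²⁺/Cu) − E°(Ni²⁺/Ni).
E°(Ni²⁺/Ni) = E°(cathode) − E°cell = +0.333 − (+0.593) = −0.260 V.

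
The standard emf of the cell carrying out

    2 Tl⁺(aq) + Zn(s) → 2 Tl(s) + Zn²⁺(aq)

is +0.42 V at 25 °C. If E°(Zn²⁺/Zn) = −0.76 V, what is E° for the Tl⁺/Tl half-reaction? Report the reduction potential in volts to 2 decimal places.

In the reaction as written the Tl⁺/Tl couple is reduced (cathode) and Zn²⁺/Zn is oxidized (anode), so E°cell = E°(Tl⁺/Tl) − E°(Zn²⁺/Zn).
E°(Tl⁺/Tl) = E°cell + E°(anode) = +0.42 + (−0.76) = −0.34 V.

−0.34 V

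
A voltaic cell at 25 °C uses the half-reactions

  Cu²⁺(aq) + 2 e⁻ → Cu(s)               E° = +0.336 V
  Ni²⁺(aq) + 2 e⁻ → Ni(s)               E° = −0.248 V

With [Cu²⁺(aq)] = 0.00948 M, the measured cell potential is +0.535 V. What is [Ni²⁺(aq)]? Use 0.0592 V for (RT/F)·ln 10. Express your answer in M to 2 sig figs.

The Cu²⁺/Cu couple has the larger reduction potential, so it is the cathode: E°cell = +0.336 − (−0.248) = +0.584 V and n = 2.
Rearranging E = E° − (0.0592/n)·log Q gives log Q = 2(+0.584 − (+0.535))/0.0592 = 1.655.
For Cu²⁺(aq) + Ni(s) → Cu(s) + Ni²⁺(aq), the reaction quotient is Q = [Ni²⁺(aq)] / [Cu²⁺(aq)].
Solving for the unknown gives log [Ni²⁺(aq)] = −0.368, so [Ni²⁺(aq)] ≈ 0.43 M.

0.43 M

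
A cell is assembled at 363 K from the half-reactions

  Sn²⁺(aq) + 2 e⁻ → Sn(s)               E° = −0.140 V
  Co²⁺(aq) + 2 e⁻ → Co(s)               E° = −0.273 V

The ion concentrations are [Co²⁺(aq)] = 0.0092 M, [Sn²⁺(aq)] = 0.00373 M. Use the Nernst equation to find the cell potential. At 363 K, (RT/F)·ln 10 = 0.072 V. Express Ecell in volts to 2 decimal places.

+0.12 V

Since E°(Sn²⁺/Sn) > E°(Co²⁺/Co), Sn²⁺/Sn serves as the cathode.
E°cell = −0.140 − (−0.273) = +0.133 V, with n = 2 electrons transferred.
Balancing gives Sn²⁺(aq) + Co(s) → Sn(s) + Co²⁺(aq); hence Q = [Co²⁺(aq)] / [Sn²⁺(aq)] = 2.47 (log Q = 0.392).
E = E° − (0.072/n)·log Q = +0.133 − (0.072/2)(0.392) = +0.12 V.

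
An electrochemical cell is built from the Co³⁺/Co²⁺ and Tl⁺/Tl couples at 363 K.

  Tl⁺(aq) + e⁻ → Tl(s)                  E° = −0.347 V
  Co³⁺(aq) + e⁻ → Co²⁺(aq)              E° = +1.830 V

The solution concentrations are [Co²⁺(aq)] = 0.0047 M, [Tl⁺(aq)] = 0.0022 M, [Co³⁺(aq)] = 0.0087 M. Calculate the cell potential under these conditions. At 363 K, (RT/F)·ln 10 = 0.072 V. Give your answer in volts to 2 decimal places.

+2.39 V

The Co³⁺/Co²⁺ couple has the more positive E°, so it is the cathode; Tl⁺/Tl is the anode.
E°cell = E°cat − E°an = +1.830 − (−0.347) = +2.177 V; n = 1.
Balancing gives Co³⁺(aq) + Tl(s) → Co²⁺(aq) + Tl⁺(aq); hence Q = ([Co²⁺(aq)]·[Tl⁺(aq)]) / [Co³⁺(aq)] = 0.00119 (log Q = −2.925).
E = E° − (0.072/n)·log Q = +2.177 − (0.072/1)(−2.925) = +2.39 V.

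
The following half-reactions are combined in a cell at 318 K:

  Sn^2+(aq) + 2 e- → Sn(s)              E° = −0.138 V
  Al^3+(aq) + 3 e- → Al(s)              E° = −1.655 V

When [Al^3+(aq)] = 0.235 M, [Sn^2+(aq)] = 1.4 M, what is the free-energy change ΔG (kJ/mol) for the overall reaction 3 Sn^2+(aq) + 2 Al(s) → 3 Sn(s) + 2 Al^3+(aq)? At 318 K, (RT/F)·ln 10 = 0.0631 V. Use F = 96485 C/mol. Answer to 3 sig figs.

−889 kJ/mol

The standard cell potential is −0.138 − (−1.655) = +1.517 V, with n = 6 electrons in the balanced equation.
The reaction quotient is [Al^3+(aq)]^2 / [Sn^2+(aq)]^3 = 0.0201; by Nernst, E = +1.517 − (0.0631/6)(−1.696) = +1.5348 V.
ΔG = −nFE = −(6)(96485)(+1.5348) J/mol = −889 kJ/mol.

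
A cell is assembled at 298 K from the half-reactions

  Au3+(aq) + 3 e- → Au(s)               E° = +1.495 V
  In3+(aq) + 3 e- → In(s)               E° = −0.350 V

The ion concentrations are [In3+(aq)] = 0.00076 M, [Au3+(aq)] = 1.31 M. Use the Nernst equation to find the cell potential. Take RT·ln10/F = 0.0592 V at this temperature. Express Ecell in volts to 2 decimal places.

Au³⁺/Au is reduced (cathode, E° = +1.495 V) and In³⁺/In is oxidized (anode).
E°cell = E°cat − E°an = +1.495 − (−0.350) = +1.845 V; n = 3.
The balanced reaction is Au3+(aq) + In(s) → Au(s) + In3+(aq), so Q = [In3+(aq)] / [Au3+(aq)] = 0.00058 and log Q = −3.236.
Applying E = E° − (RT ln10/nF)·log Q gives +1.845 − (0.0592/3)(−3.236) = +1.91 V.

+1.91 V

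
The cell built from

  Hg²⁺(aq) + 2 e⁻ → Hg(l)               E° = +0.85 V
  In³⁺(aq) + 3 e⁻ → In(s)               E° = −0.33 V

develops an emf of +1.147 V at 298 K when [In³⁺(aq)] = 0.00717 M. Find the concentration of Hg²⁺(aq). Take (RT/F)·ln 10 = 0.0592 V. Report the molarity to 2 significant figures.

0.0029 M

The Hg²⁺/Hg couple has the larger reduction potential, so it is the cathode: E°cell = +0.85 − (−0.33) = +1.18 V and n = 6.
Rearranging E = E° − (0.0592/n)·log Q gives log Q = 6(+1.18 − (+1.147))/0.0592 = 3.345.
For 3 Hg²⁺(aq) + 2 In(s) → 3 Hg(l) + 2 In³⁺(aq), the reaction quotient is Q = [In³⁺(aq)]^2 / [Hg²⁺(aq)]^3.
Isolating [Hg²⁺(aq)] in Q = 10^{3.345} yields log [Hg²⁺(aq)] = −2.545, i.e. 0.0029 M.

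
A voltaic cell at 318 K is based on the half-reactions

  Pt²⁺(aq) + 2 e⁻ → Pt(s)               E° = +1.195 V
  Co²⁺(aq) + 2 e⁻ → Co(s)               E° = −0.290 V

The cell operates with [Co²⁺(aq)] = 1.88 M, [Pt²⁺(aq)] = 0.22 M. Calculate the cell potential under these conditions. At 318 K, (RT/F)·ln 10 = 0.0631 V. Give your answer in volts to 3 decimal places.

Since E°(Pt²⁺/Pt) > E°(Co²⁺/Co), Pt²⁺/Pt serves as the cathode.
E°cell = E°cat − E°an = +1.195 − (−0.290) = +1.485 V; n = 2.
The balanced reaction is Pt²⁺(aq) + Co(s) → Pt(s) + Co²⁺(aq), so Q = [Co²⁺(aq)] / [Pt²⁺(aq)] = 8.55 and log Q = 0.932.
By the Nernst equation, E = +1.485 − (0.0631/2)·(0.932) = +1.456 V.

+1.456 V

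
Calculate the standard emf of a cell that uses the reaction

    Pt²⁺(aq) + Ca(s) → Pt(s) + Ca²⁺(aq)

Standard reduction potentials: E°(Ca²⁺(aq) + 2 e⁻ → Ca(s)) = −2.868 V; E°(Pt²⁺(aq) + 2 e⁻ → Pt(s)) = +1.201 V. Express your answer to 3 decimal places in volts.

Pt²⁺(aq) gains electrons, so the Pt²⁺/Pt couple is the cathode; the Ca²⁺/Ca couple is the anode.
E°cell = E°(cathode) − E°(anode) = +1.201 − (−2.868) = +4.069 V.
The positive value indicates the reaction is spontaneous as written.

+4.069 V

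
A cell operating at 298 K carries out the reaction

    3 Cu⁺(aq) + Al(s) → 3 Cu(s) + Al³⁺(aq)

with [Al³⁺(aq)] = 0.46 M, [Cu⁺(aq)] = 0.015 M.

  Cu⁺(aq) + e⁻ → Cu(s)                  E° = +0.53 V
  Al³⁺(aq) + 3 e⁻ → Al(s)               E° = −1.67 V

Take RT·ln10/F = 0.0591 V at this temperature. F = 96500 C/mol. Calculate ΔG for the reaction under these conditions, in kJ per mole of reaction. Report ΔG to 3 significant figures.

With Cu⁺/Cu reduced at the cathode, E°cell = +0.53 − (−1.67) = +2.20 V and n = 3.
Q = [Al³⁺(aq)] / [Cu⁺(aq)]^3 = 1.36×10^5, so log Q = 5.134 and E = +2.20 − (0.0591/3)(5.134) = +2.0989 V.
Finally ΔG = −nFE = −(3)(96500 C/mol)(+2.0989 V) = −608 kJ/mol.

−608 kJ/mol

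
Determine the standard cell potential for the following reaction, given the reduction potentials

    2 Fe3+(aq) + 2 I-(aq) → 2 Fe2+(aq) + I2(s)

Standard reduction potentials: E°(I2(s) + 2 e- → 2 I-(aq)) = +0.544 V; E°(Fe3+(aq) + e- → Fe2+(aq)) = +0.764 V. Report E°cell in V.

+0.220 V

Fe3+(aq) gains electrons, so the Fe³⁺/Fe²⁺ couple is the cathode; the I₂/I⁻ couple is the anode.
E°cell = E°(cathode) − E°(anode) = +0.764 − (+0.544) = +0.220 V.
The positive value indicates the reaction is spontaneous as written.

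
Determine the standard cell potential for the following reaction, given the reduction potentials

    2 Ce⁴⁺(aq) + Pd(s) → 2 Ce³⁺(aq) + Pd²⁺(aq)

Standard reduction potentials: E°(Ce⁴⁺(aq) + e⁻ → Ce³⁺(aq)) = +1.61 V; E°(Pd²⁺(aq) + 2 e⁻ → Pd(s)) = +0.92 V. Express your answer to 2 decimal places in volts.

+0.69 V

In the reaction as written, Ce⁴⁺(aq) is reduced (cathode) and Pd²⁺(aq) is produced by oxidation at the anode.
E°cell = E°(cathode) − E°(anode) = +1.61 − (+0.92) = +0.69 V.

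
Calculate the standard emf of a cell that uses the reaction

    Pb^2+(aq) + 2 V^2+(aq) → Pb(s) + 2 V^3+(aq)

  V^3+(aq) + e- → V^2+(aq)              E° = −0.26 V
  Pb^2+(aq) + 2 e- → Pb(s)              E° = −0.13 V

In the reaction as written, Pb^2+(aq) is reduced (cathode) and V^3+(aq) is produced by oxidation at the anode.
E°cell = E°(cathode) − E°(anode) = −0.13 − (−0.26) = +0.13 V.
The positive value indicates the reaction is spontaneous as written.

+0.13 V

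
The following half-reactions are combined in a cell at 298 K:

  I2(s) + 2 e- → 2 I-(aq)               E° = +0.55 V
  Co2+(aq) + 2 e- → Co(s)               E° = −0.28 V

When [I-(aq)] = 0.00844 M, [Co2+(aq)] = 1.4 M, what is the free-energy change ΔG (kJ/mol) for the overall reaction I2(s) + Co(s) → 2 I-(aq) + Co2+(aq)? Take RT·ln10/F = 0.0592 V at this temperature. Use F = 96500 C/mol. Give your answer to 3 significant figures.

−183 kJ/mol

The standard cell potential is +0.55 − (−0.28) = +0.83 V, with n = 2 electrons in the balanced equation.
Q = [I-(aq)]^2·[Co2+(aq)] = 9.97×10^−5, so log Q = −4.001 and E = +0.83 − (0.0592/2)(−4.001) = +0.9484 V.
ΔG = −nFE = −(2)(96500)(+0.9484) J/mol = −183 kJ/mol.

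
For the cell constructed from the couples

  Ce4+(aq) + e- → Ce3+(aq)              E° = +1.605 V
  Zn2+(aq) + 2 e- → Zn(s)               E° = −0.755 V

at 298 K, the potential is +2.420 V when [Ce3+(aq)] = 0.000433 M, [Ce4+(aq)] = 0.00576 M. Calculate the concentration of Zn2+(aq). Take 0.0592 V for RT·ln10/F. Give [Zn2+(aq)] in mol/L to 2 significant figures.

1.7 M

With Ce⁴⁺/Ce³⁺ at the cathode and Zn²⁺/Zn at the anode, E°cell = +1.605 − (−0.755) = +2.360 V (n = 2).
From the Nernst equation, log Q = n(E° − E)/0.0592 = 2·(+2.360 − (+2.420))/0.0592 = −2.027.
The balanced reaction is 2 Ce4+(aq) + Zn(s) → 2 Ce3+(aq) + Zn2+(aq), so Q = ([Ce3+(aq)]^2·[Zn2+(aq)]) / [Ce4+(aq)]^2.
Isolating [Zn2+(aq)] in Q = 10^{−2.027} yields log [Zn2+(aq)] = 0.221, i.e. 1.7 M.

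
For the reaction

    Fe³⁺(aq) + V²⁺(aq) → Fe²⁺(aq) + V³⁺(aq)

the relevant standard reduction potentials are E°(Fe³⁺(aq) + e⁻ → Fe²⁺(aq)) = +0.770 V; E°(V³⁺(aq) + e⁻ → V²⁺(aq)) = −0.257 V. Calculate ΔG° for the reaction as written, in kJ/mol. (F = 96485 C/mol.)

In the reaction as written Fe³⁺(aq) is reduced, so the Fe³⁺/Fe²⁺ couple is the cathode and V³⁺/V²⁺ is the anode.
E°cell = +0.770 − (−0.257) = +1.027 V; balancing electrons gives n = 1.
ΔG° = −nFE°cell = −(1)(96485)(+1.027) J/mol = −99.1 kJ/mol.

−99.1 kJ/mol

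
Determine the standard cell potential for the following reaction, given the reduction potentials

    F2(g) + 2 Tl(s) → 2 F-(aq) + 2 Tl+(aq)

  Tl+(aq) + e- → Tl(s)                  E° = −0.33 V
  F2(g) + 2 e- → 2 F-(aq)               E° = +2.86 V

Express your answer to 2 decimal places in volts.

In the reaction as written, F2(g) is reduced (cathode) and Tl+(aq) is produced by oxidation at the anode.
E°cell = E°(cathode) − E°(anode) = +2.86 − (−0.33) = +3.19 V.
The positive value indicates the reaction is spontaneous as written.

+3.19 V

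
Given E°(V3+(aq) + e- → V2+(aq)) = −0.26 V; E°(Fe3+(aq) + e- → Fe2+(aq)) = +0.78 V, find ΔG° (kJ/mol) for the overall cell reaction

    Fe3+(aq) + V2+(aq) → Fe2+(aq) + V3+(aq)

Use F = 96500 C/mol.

−100 kJ/mol

In the reaction as written Fe3+(aq) is reduced, so the Fe³⁺/Fe²⁺ couple is the cathode and V³⁺/V²⁺ is the anode.
E°cell = +0.78 − (−0.26) = +1.04 V; balancing electrons gives n = 1.
ΔG° = −nFE°cell = −(1)(96500)(+1.04) J/mol = −100 kJ/mol.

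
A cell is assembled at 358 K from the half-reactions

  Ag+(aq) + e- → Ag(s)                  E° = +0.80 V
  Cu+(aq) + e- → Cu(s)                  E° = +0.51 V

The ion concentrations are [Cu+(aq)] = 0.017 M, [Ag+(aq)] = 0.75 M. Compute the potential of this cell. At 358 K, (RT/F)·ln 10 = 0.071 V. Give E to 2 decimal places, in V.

Ag⁺/Ag is reduced (cathode, E° = +0.80 V) and Cu⁺/Cu is oxidized (anode).
E°cell = E°cat − E°an = +0.80 − (+0.51) = +0.29 V; n = 1.
The balanced reaction is Ag+(aq) + Cu(s) → Ag(s) + Cu+(aq), so Q = [Cu+(aq)] / [Ag+(aq)] = 0.0227 and log Q = −1.645.
E = E° − (0.071/n)·log Q = +0.29 − (0.071/1)(−1.645) = +0.41 V.

+0.41 V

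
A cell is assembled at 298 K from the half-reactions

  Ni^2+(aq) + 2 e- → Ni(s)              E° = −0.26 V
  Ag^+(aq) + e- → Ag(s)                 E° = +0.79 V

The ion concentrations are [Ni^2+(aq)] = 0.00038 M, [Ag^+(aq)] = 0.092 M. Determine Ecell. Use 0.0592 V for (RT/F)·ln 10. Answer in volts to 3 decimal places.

+1.090 V

Since E°(Ag⁺/Ag) > E°(Ni²⁺/Ni), Ag⁺/Ag serves as the cathode.
The standard potential is +0.79 − (−0.26) = +1.05 V and the balanced reaction transfers n = 2 electrons.
Balancing gives 2 Ag^+(aq) + Ni(s) → 2 Ag(s) + Ni^2+(aq); hence Q = [Ni^2+(aq)] / [Ag^+(aq)]^2 = 0.0449 (log Q = −1.348).
By the Nernst equation, E = +1.05 − (0.0592/2)·(−1.348) = +1.090 V.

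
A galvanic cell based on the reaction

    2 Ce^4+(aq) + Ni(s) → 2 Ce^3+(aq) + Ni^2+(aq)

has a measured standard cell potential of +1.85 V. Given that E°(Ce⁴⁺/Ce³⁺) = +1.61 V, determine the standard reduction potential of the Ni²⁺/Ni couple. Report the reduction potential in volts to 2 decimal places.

−0.24 V

In the reaction as written the Ce⁴⁺/Ce³⁺ couple is reduced (cathode) and Ni²⁺/Ni is oxidized (anode), so E°cell = E°(Ce⁴⁺/Ce³⁺) − E°(Ni²⁺/Ni).
E°(Ni²⁺/Ni) = E°(cathode) − E°cell = +1.61 − (+1.85) = −0.24 V.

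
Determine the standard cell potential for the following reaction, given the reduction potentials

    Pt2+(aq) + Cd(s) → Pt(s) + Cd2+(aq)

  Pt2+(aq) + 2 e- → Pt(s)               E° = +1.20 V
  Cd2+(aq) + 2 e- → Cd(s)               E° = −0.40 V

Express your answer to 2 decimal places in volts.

+1.60 V

Pt2+(aq) gains electrons, so the Pt²⁺/Pt couple is the cathode; the Cd²⁺/Cd couple is the anode.
E°cell = E°(cathode) − E°(anode) = +1.20 − (−0.40) = +1.60 V.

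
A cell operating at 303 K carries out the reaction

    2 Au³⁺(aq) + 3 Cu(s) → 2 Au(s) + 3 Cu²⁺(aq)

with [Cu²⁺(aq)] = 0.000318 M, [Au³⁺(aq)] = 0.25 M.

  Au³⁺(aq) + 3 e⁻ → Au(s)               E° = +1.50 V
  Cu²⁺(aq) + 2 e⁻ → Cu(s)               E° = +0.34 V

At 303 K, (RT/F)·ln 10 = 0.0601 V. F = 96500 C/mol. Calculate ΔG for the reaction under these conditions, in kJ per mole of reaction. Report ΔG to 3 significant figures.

−725 kJ/mol

E°cell = +1.50 − (+0.34) = +1.16 V; the balanced reaction transfers n = 6 electrons.
Here Q = [Cu²⁺(aq)]^3 / [Au³⁺(aq)]^2 = 5.15×10^−10 (log Q = −9.289), giving E = +1.16 − (0.0601/6)·(−9.289) = +1.2530 V.
ΔG = −nFE = −(6)(96500)(+1.2530) J/mol = −725 kJ/mol.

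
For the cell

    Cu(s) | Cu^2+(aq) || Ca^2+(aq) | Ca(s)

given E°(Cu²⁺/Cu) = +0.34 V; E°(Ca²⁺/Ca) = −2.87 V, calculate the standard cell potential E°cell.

By convention the left-hand electrode in cell notation is the anode (oxidation) and the right-hand electrode is the cathode (reduction).
E°cell = E°(right) − E°(left) = −2.87 − (+0.34) = −3.21 V.
The negative sign shows that, as written, the cell would require an external voltage to drive the reaction.

−3.21 V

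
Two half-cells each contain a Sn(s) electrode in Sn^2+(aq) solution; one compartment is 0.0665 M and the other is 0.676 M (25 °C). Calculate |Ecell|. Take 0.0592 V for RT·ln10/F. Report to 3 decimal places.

0.030 V

For a concentration cell E°cell = 0, since both electrodes use the same couple.
The compartment with the higher Sn^2+(aq) concentration (0.676 M) acts as the cathode; ions are reduced there and produced at the dilute (0.0665 M) anode.
With n = 2, Ecell = −(0.0592/2)·log([dilute]/[conc]) = −(0.0592/2)·log(0.0665/0.676) = +0.030 V.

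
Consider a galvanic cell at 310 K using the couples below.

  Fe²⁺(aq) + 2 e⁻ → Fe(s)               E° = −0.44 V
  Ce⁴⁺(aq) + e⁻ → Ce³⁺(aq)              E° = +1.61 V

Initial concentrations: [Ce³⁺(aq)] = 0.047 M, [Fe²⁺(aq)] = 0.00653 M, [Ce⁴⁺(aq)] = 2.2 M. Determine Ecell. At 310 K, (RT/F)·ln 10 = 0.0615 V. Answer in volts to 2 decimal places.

+2.22 V

Ce⁴⁺/Ce³⁺ is reduced (cathode, E° = +1.61 V) and Fe²⁺/Fe is oxidized (anode).
E°cell = +1.61 − (−0.44) = +2.05 V, with n = 2 electrons transferred.
For the overall reaction 2 Ce⁴⁺(aq) + Fe(s) → 2 Ce³⁺(aq) + Fe²⁺(aq), Q = ([Ce³⁺(aq)]^2·[Fe²⁺(aq)]) / [Ce⁴⁺(aq)]^2 = 2.98×10^−6, giving log Q = −5.526.
E = E° − (0.0615/n)·log Q = +2.05 − (0.0615/2)(−5.526) = +2.22 V.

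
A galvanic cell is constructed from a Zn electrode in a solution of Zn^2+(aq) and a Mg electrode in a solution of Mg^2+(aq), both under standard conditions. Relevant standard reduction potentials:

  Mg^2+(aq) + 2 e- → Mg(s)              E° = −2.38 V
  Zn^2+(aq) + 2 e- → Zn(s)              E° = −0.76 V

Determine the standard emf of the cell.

Of the two couples in this cell, the one with the more positive reduction potential is reduced at the cathode: here that is Zn²⁺/Zn (−0.76 V); Mg²⁺/Mg (−2.38 V) is the anode.
E°cell = E°(cathode) − E°(anode) = −0.76 − (−2.38) = +1.62 V.

+1.62 V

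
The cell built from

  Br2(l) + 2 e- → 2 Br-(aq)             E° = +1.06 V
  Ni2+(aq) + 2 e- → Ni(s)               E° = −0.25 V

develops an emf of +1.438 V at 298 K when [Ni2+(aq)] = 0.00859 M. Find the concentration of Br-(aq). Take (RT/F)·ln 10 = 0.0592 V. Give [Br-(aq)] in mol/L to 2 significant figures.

The Br₂/Br⁻ couple has the larger reduction potential, so it is the cathode: E°cell = +1.06 − (−0.25) = +1.31 V and n = 2.
Rearranging E = E° − (0.0592/n)·log Q gives log Q = 2(+1.31 − (+1.438))/0.0592 = −4.324.
The balanced reaction is Br2(l) + Ni(s) → 2 Br-(aq) + Ni2+(aq), so Q = [Br-(aq)]^2·[Ni2+(aq)].
Isolating [Br-(aq)] in Q = 10^{−4.324} yields log [Br-(aq)] = −1.129, i.e. 0.074 M.

0.074 M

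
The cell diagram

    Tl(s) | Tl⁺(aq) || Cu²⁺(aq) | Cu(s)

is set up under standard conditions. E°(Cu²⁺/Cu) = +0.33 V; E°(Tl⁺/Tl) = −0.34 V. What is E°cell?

By convention the left-hand electrode in cell notation is the anode (oxidation) and the right-hand electrode is the cathode (reduction).
E°cell = E°(right) − E°(left) = +0.33 − (−0.34) = +0.67 V.

+0.67 V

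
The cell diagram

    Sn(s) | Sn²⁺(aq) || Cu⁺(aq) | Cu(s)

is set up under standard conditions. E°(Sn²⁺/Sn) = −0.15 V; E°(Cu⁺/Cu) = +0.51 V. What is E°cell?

+0.66 V

By convention the left-hand electrode in cell notation is the anode (oxidation) and the right-hand electrode is the cathode (reduction).
E°cell = E°(right) − E°(left) = +0.51 − (−0.15) = +0.66 V.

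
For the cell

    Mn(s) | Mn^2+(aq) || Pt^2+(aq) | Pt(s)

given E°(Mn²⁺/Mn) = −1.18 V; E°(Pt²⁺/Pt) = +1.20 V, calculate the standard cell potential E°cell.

By convention the left-hand electrode in cell notation is the anode (oxidation) and the right-hand electrode is the cathode (reduction).
E°cell = E°(right) − E°(left) = +1.20 − (−1.18) = +2.38 V.

+2.38 V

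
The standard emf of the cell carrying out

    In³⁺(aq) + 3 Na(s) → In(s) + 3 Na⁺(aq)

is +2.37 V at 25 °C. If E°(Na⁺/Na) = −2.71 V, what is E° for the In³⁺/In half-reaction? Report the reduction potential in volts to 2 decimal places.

−0.34 V

In the reaction as written the In³⁺/In couple is reduced (cathode) and Na⁺/Na is oxidized (anode), so E°cell = E°(In³⁺/In) − E°(Na⁺/Na).
E°(In³⁺/In) = E°cell + E°(anode) = +2.37 + (−2.71) = −0.34 V.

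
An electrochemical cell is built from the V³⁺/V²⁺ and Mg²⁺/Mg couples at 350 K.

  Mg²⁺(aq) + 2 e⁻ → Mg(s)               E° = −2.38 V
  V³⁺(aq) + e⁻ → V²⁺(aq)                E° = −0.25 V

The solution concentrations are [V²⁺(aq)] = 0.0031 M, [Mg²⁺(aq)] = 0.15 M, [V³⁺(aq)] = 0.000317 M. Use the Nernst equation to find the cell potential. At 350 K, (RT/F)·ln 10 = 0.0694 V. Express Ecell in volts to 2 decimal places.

+2.09 V

V³⁺/V²⁺ is reduced (cathode, E° = −0.25 V) and Mg²⁺/Mg is oxidized (anode).
The standard potential is −0.25 − (−2.38) = +2.13 V and the balanced reaction transfers n = 2 electrons.
For the overall reaction 2 V³⁺(aq) + Mg(s) → 2 V²⁺(aq) + Mg²⁺(aq), Q = ([V²⁺(aq)]^2·[Mg²⁺(aq)]) / [V³⁺(aq)]^2 = 14.3, giving log Q = 1.157.
By the Nernst equation, E = +2.13 − (0.0694/2)·(1.157) = +2.09 V.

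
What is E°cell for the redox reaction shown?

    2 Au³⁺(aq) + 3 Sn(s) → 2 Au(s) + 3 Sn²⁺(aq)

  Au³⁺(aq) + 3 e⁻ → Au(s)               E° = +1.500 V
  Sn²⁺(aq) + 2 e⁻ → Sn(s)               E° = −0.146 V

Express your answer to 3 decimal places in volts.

Au³⁺(aq) gains electrons, so the Au³⁺/Au couple is the cathode; the Sn²⁺/Sn couple is the anode.
E°cell = E°(cathode) − E°(anode) = +1.500 − (−0.146) = +1.646 V.
The positive value indicates the reaction is spontaneous as written.

+1.646 V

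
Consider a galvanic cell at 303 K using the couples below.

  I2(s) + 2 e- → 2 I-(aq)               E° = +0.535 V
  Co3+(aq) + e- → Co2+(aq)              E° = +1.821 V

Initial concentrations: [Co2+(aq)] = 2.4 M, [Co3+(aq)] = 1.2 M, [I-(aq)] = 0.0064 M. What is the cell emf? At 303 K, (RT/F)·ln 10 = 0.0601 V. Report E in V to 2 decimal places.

+1.14 V

The Co³⁺/Co²⁺ couple has the more positive E°, so it is the cathode; I₂/I⁻ is the anode.
The standard potential is +1.821 − (+0.535) = +1.286 V and the balanced reaction transfers n = 2 electrons.
For the overall reaction 2 Co3+(aq) + 2 I-(aq) → 2 Co2+(aq) + I2(s), Q = [Co2+(aq)]^2 / ([Co3+(aq)]^2·[I-(aq)]^2) = 9.77×10^4, giving log Q = 4.990.
By the Nernst equation, E = +1.286 − (0.0601/2)·(4.990) = +1.14 V.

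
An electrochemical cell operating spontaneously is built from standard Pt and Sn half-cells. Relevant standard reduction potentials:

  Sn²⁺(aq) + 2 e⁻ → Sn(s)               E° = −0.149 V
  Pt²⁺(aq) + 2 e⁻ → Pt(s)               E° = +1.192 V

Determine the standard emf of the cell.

Of the two couples in this cell, the one with the more positive reduction potential is reduced at the cathode: here that is Pt²⁺/Pt (+1.192 V); Sn²⁺/Sn (−0.149 V) is the anode.
E°cell = E°(cathode) − E°(anode) = +1.192 − (−0.149) = +1.341 V.

+1.341 V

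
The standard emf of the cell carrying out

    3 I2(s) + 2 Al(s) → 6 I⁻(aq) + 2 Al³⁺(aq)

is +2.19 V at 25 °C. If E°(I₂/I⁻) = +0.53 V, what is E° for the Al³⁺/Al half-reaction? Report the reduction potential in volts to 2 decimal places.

In the reaction as written the I₂/I⁻ couple is reduced (cathode) and Al³⁺/Al is oxidized (anode), so E°cell = E°(I₂/I⁻) − E°(Al³⁺/Al).
E°(Al³⁺/Al) = E°(cathode) − E°cell = +0.53 − (+2.19) = −1.66 V.

−1.66 V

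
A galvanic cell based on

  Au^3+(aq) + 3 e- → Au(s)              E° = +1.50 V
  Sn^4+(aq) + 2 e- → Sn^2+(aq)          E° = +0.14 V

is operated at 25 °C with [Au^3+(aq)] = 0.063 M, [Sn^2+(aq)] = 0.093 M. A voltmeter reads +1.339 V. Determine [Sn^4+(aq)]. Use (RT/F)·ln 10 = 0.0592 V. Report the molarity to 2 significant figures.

Au³⁺/Au is the cathode (higher E°); E°cell = +1.50 − (+0.14) = +1.36 V with n = 6.
Since E = E° − (0.0592/n)·log Q, log Q = n(E° − E)/0.0592 = 2.128.
Balancing electrons gives 2 Au^3+(aq) + 3 Sn^2+(aq) → 2 Au(s) + 3 Sn^4+(aq); thus Q = [Sn^4+(aq)]^3 / ([Au^3+(aq)]^2·[Sn^2+(aq)]^3).
Isolating [Sn^4+(aq)] in Q = 10^{2.128} yields log [Sn^4+(aq)] = −1.123, i.e. 0.075 M.

0.075 M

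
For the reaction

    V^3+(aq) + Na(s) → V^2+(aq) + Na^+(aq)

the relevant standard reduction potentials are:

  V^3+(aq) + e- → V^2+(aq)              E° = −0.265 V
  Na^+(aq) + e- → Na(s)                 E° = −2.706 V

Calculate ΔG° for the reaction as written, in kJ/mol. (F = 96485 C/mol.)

−236 kJ/mol

In the reaction as written V^3+(aq) is reduced, so the V³⁺/V²⁺ couple is the cathode and Na⁺/Na is the anode.
E°cell = −0.265 − (−2.706) = +2.441 V; balancing electrons gives n = 1.
ΔG° = −nFE°cell = −(1)(96485)(+2.441) J/mol = −236 kJ/mol.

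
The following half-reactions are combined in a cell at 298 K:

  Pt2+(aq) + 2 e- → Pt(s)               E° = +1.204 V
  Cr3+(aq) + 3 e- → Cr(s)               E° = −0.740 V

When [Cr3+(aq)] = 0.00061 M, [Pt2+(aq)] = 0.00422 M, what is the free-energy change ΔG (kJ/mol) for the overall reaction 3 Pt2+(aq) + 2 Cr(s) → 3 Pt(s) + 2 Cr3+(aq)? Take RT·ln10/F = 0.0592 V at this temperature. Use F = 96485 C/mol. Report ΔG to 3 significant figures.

−1120 kJ/mol

The standard cell potential is +1.204 − (−0.740) = +1.944 V, with n = 6 electrons in the balanced equation.
The reaction quotient is [Cr3+(aq)]^2 / [Pt2+(aq)]^3 = 4.95; by Nernst, E = +1.944 − (0.0592/6)(0.695) = +1.9371 V.
ΔG = −nFE = −(6)(96485)(+1.9371) J/mol = −1120 kJ/mol.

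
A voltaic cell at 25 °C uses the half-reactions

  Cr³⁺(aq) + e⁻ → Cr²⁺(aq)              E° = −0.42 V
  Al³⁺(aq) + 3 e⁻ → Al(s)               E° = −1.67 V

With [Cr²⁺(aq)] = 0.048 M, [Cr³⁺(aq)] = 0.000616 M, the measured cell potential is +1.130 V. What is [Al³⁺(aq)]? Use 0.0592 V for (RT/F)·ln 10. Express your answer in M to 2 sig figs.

2.5 M

Cr³⁺/Cr²⁺ is the cathode (higher E°); E°cell = −0.42 − (−1.67) = +1.25 V with n = 3.
Since E = E° − (0.0592/n)·log Q, log Q = n(E° − E)/0.0592 = 6.081.
Balancing electrons gives 3 Cr³⁺(aq) + Al(s) → 3 Cr²⁺(aq) + Al³⁺(aq); thus Q = ([Cr²⁺(aq)]^3·[Al³⁺(aq)]) / [Cr³⁺(aq)]^3.
Solving for the unknown gives log [Al³⁺(aq)] = 0.406, so [Al³⁺(aq)] ≈ 2.5 M.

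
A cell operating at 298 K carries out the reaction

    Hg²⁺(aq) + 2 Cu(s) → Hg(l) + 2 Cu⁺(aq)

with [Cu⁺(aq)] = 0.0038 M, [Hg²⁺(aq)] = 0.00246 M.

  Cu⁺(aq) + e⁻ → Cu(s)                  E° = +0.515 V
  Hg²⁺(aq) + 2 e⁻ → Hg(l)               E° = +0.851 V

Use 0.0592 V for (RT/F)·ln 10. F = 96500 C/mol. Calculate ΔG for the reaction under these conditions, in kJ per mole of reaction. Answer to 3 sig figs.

The standard cell potential is +0.851 − (+0.515) = +0.336 V, with n = 2 electrons in the balanced equation.
The reaction quotient is [Cu⁺(aq)]^2 / [Hg²⁺(aq)] = 0.00587; by Nernst, E = +0.336 − (0.0592/2)(−2.231) = +0.4020 V.
ΔG = −nFE = −(2)(96500)(+0.4020) J/mol = −77.6 kJ/mol.

−77.6 kJ/mol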